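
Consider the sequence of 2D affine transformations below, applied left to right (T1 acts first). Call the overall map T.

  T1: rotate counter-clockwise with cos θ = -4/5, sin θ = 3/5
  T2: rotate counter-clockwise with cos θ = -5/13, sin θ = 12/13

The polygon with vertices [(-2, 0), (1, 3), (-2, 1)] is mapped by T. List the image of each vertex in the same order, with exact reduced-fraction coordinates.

T1 rotate counter-clockwise with cos θ = -4/5, sin θ = 3/5: (-2, 0) → (8/5, -6/5); (1, 3) → (-13/5, -9/5); (-2, 1) → (1, -2)
T2 rotate counter-clockwise with cos θ = -5/13, sin θ = 12/13: (8/5, -6/5) → (32/65, 126/65); (-13/5, -9/5) → (173/65, -111/65); (1, -2) → (19/13, 22/13)

image vertices: (32/65, 126/65), (173/65, -111/65), (19/13, 22/13)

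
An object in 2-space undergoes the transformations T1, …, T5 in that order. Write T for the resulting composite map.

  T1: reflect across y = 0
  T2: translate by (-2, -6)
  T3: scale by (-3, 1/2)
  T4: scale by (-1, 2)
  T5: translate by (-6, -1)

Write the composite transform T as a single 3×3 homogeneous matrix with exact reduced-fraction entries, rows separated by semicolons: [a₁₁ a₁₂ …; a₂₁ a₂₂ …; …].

T1 = [1 0 0; 0 -1 0; 0 0 1]
T2·T1 = [1 0 -2; 0 -1 -6; 0 0 1]
T3·…·T1 = [-3 0 6; 0 -1/2 -3; 0 0 1]
T4·…·T1 = [3 0 -6; 0 -1 -6; 0 0 1]
T5·…·T1 = [3 0 -12; 0 -1 -7; 0 0 1]

T = [3 0 -12; 0 -1 -7; 0 0 1]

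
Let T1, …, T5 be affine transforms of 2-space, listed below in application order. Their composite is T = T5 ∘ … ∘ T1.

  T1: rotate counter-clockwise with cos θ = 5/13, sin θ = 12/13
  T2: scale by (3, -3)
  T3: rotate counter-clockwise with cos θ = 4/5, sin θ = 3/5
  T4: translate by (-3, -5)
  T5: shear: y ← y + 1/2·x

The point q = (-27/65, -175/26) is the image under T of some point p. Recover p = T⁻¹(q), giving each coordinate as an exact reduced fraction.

p = (1, 0)

T1 = [5/13 -12/13 0; 12/13 5/13 0; 0 0 1]
T2·T1 = [15/13 -36/13 0; -36/13 -15/13 0; 0 0 1]
T3·…·T1 = [168/65 -99/65 0; -99/65 -168/65 0; 0 0 1]
T4·…·T1 = [168/65 -99/65 -3; -99/65 -168/65 -5; 0 0 1]
T5·…·T1 = [168/65 -99/65 -3; -3/13 -87/26 -13/2; 0 0 1]
det M = -9; M⁻¹ = [29/78 -11/65 1/65; -1/39 -56/195 -379/195; 0 0 1]
M⁻¹ · (-27/65, -175/26)ᵀ = (1, 0)ᵀ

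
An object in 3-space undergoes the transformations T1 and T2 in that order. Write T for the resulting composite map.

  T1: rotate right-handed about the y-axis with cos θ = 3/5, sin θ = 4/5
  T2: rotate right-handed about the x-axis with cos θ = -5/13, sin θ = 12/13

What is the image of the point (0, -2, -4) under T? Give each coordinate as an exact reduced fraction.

T1 rotate right-handed about the y-axis with cos θ = 3/5, sin θ = 4/5: (0, -2, -4) → (-16/5, -2, -12/5)
T2 rotate right-handed about the x-axis with cos θ = -5/13, sin θ = 12/13: (-16/5, -2, -12/5) → (-16/5, 194/65, -12/13)

T(p) = (-16/5, 194/65, -12/13)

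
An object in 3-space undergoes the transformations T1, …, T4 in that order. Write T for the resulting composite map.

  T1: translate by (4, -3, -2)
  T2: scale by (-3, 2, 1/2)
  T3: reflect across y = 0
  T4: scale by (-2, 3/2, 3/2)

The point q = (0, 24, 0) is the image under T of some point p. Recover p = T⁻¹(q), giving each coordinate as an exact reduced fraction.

T1 = [1 0 0 4; 0 1 0 -3; 0 0 1 -2; 0 0 0 1]
T2·T1 = [-3 0 0 -12; 0 2 0 -6; 0 0 1/2 -1; 0 0 0 1]
T3·…·T1 = [-3 0 0 -12; 0 -2 0 6; 0 0 1/2 -1; 0 0 0 1]
T4·…·T1 = [6 0 0 24; 0 -3 0 9; 0 0 3/4 -3/2; 0 0 0 1]
det M = -27/2; M⁻¹ = [1/6 0 0 -4; 0 -1/3 0 3; 0 0 4/3 2; 0 0 0 1]
M⁻¹ · (0, 24, 0)ᵀ = (-4, -5, 2)ᵀ

p = (-4, -5, 2)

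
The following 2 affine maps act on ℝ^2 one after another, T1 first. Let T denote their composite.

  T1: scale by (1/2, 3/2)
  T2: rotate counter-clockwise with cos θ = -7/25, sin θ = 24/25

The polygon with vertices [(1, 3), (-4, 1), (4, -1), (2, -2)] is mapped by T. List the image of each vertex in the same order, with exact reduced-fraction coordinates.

T1 scale by (1/2, 3/2): (1, 3) → (1/2, 9/2); (-4, 1) → (-2, 3/2); (4, -1) → (2, -3/2); (2, -2) → (1, -3)
T2 rotate counter-clockwise with cos θ = -7/25, sin θ = 24/25: (1/2, 9/2) → (-223/50, -39/50); (-2, 3/2) → (-22/25, -117/50); (2, -3/2) → (22/25, 117/50); (1, -3) → (13/5, 9/5)

image vertices: (-223/50, -39/50), (-22/25, -117/50), (22/25, 117/50), (13/5, 9/5)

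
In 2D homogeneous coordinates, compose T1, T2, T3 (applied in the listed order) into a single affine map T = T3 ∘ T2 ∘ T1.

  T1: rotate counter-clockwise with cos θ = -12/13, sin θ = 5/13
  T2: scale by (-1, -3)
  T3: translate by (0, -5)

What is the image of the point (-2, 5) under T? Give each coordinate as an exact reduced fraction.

T1 rotate counter-clockwise with cos θ = -12/13, sin θ = 5/13: (-2, 5) → (-1/13, -70/13)
T2 scale by (-1, -3): (-1/13, -70/13) → (1/13, 210/13)
T3 translate by (0, -5): (1/13, 210/13) → (1/13, 145/13)

T(p) = (1/13, 145/13)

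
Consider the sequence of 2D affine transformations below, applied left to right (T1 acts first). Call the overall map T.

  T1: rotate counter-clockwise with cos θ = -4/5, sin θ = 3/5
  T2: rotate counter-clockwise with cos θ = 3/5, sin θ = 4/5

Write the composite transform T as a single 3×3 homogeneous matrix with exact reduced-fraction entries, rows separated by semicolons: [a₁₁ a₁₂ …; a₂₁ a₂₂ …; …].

T1 = [-4/5 -3/5 0; 3/5 -4/5 0; 0 0 1]
T2·T1 = [-24/25 7/25 0; -7/25 -24/25 0; 0 0 1]

T = [-24/25 7/25 0; -7/25 -24/25 0; 0 0 1]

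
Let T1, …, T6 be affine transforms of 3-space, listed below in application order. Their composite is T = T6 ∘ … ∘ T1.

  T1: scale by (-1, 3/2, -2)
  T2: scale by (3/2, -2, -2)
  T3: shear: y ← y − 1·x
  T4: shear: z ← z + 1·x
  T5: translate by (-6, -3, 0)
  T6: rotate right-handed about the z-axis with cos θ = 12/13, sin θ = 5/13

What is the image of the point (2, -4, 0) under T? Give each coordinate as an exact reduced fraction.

T(p) = (-168/13, 99/13, -3)

T1 scale by (-1, 3/2, -2): (2, -4, 0) → (-2, -6, 0)
T2 scale by (3/2, -2, -2): (-2, -6, 0) → (-3, 12, 0)
T3 shear: y ← y − 1·x: (-3, 12, 0) → (-3, 15, 0)
T4 shear: z ← z + 1·x: (-3, 15, 0) → (-3, 15, -3)
T5 translate by (-6, -3, 0): (-3, 15, -3) → (-9, 12, -3)
T6 rotate right-handed about the z-axis with cos θ = 12/13, sin θ = 5/13: (-9, 12, -3) → (-168/13, 99/13, -3)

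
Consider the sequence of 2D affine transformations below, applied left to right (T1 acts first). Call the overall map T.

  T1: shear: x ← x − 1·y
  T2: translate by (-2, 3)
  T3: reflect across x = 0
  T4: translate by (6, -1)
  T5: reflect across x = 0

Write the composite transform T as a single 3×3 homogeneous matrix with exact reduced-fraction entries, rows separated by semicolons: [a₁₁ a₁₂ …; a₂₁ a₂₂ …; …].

T1 = [1 -1 0; 0 1 0; 0 0 1]
T2·T1 = [1 -1 -2; 0 1 3; 0 0 1]
T3·…·T1 = [-1 1 2; 0 1 3; 0 0 1]
T4·…·T1 = [-1 1 8; 0 1 2; 0 0 1]
T5·…·T1 = [1 -1 -8; 0 1 2; 0 0 1]

T = [1 -1 -8; 0 1 2; 0 0 1]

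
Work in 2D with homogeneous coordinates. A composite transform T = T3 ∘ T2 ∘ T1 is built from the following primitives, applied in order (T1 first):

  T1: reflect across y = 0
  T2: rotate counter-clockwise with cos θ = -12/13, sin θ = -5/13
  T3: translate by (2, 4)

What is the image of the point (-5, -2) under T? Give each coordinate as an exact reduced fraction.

T1 reflect across y = 0: (-5, -2) → (-5, 2)
T2 rotate counter-clockwise with cos θ = -12/13, sin θ = -5/13: (-5, 2) → (70/13, 1/13)
T3 translate by (2, 4): (70/13, 1/13) → (96/13, 53/13)

T(p) = (96/13, 53/13)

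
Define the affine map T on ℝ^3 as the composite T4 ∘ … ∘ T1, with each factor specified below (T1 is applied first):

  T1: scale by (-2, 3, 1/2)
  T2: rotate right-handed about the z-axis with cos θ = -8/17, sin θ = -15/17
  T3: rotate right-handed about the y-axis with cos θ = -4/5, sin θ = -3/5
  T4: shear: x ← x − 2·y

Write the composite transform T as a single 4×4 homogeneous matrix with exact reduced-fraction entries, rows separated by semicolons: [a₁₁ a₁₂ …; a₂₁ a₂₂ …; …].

T = [-364/85 12/17 -3/10 0; 30/17 -24/17 0 0; 48/85 27/17 -2/5 0; 0 0 0 1]

T1 = [-2 0 0 0; 0 3 0 0; 0 0 1/2 0; 0 0 0 1]
T2·T1 = [16/17 45/17 0 0; 30/17 -24/17 0 0; 0 0 1/2 0; 0 0 0 1]
T3·…·T1 = [-64/85 -36/17 -3/10 0; 30/17 -24/17 0 0; 48/85 27/17 -2/5 0; 0 0 0 1]
T4·…·T1 = [-364/85 12/17 -3/10 0; 30/17 -24/17 0 0; 48/85 27/17 -2/5 0; 0 0 0 1]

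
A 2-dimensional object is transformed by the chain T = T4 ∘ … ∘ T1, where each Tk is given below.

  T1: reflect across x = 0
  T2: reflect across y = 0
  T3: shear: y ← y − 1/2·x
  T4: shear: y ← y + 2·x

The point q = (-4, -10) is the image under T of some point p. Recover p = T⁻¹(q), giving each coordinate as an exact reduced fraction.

p = (4, 4)

T1 = [-1 0 0; 0 1 0; 0 0 1]
T2·T1 = [-1 0 0; 0 -1 0; 0 0 1]
T3·…·T1 = [-1 0 0; 1/2 -1 0; 0 0 1]
T4·…·T1 = [-1 0 0; -3/2 -1 0; 0 0 1]
det M = 1; M⁻¹ = [-1 0 0; 3/2 -1 0; 0 0 1]
M⁻¹ · (-4, -10)ᵀ = (4, 4)ᵀ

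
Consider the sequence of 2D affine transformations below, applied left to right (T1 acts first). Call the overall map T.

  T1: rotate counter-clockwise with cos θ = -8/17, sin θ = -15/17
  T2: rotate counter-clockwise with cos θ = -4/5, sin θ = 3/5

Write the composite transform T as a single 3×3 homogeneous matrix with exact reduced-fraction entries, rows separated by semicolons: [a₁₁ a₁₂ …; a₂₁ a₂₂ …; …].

T = [77/85 -36/85 0; 36/85 77/85 0; 0 0 1]

T1 = [-8/17 15/17 0; -15/17 -8/17 0; 0 0 1]
T2·T1 = [77/85 -36/85 0; 36/85 77/85 0; 0 0 1]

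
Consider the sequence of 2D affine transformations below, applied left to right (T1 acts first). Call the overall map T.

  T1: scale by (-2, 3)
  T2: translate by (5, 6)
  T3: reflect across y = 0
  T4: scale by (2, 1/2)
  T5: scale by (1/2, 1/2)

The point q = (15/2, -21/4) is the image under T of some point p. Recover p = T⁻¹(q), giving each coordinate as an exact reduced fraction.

p = (-5/4, 5)

T1 = [-2 0 0; 0 3 0; 0 0 1]
T2·T1 = [-2 0 5; 0 3 6; 0 0 1]
T3·…·T1 = [-2 0 5; 0 -3 -6; 0 0 1]
T4·…·T1 = [-4 0 10; 0 -3/2 -3; 0 0 1]
T5·…·T1 = [-2 0 5; 0 -3/4 -3/2; 0 0 1]
det M = 3/2; M⁻¹ = [-1/2 0 5/2; 0 -4/3 -2; 0 0 1]
M⁻¹ · (15/2, -21/4)ᵀ = (-5/4, 5)ᵀ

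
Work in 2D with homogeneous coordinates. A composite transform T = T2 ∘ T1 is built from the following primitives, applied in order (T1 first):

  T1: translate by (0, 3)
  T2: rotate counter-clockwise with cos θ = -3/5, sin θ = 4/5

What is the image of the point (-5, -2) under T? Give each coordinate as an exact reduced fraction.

T1 translate by (0, 3): (-5, -2) → (-5, 1)
T2 rotate counter-clockwise with cos θ = -3/5, sin θ = 4/5: (-5, 1) → (11/5, -23/5)

T(p) = (11/5, -23/5)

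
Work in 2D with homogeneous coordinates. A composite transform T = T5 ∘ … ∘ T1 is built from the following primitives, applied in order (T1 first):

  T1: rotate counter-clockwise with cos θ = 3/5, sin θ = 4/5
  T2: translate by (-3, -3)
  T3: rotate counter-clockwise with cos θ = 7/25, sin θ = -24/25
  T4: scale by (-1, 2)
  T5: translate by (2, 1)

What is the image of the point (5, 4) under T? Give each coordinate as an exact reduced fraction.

T(p) = (-46/125, 1131/125)

T1 rotate counter-clockwise with cos θ = 3/5, sin θ = 4/5: (5, 4) → (-1/5, 32/5)
T2 translate by (-3, -3): (-1/5, 32/5) → (-16/5, 17/5)
T3 rotate counter-clockwise with cos θ = 7/25, sin θ = -24/25: (-16/5, 17/5) → (296/125, 503/125)
T4 scale by (-1, 2): (296/125, 503/125) → (-296/125, 1006/125)
T5 translate by (2, 1): (-296/125, 1006/125) → (-46/125, 1131/125)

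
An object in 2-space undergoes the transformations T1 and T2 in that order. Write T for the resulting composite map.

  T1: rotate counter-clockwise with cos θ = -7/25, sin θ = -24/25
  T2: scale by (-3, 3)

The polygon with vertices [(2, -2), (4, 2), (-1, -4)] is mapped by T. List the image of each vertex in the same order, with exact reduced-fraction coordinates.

image vertices: (186/25, -102/25), (-12/5, -66/5), (267/25, 156/25)

T1 rotate counter-clockwise with cos θ = -7/25, sin θ = -24/25: (2, -2) → (-62/25, -34/25); (4, 2) → (4/5, -22/5); (-1, -4) → (-89/25, 52/25)
T2 scale by (-3, 3): (-62/25, -34/25) → (186/25, -102/25); (4/5, -22/5) → (-12/5, -66/5); (-89/25, 52/25) → (267/25, 156/25)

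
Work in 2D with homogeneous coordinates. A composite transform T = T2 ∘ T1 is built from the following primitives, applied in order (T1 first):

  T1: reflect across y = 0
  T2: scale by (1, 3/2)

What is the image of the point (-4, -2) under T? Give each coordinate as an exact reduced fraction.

T(p) = (-4, 3)

T1 reflect across y = 0: (-4, -2) → (-4, 2)
T2 scale by (1, 3/2): (-4, 2) → (-4, 3)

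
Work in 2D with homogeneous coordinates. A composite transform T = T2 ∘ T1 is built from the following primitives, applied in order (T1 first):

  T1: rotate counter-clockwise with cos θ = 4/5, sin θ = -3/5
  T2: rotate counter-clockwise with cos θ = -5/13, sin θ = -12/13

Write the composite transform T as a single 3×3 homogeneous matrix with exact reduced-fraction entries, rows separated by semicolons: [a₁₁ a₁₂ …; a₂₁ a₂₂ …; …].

T = [-56/65 33/65 0; -33/65 -56/65 0; 0 0 1]

T1 = [4/5 3/5 0; -3/5 4/5 0; 0 0 1]
T2·T1 = [-56/65 33/65 0; -33/65 -56/65 0; 0 0 1]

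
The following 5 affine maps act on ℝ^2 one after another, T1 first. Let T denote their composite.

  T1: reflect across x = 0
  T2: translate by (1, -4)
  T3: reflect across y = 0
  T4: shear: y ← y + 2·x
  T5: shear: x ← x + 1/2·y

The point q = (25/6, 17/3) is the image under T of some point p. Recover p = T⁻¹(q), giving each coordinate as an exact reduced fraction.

p = (-1/3, 1)

T1 = [-1 0 0; 0 1 0; 0 0 1]
T2·T1 = [-1 0 1; 0 1 -4; 0 0 1]
T3·…·T1 = [-1 0 1; 0 -1 4; 0 0 1]
T4·…·T1 = [-1 0 1; -2 -1 6; 0 0 1]
T5·…·T1 = [-2 -1/2 4; -2 -1 6; 0 0 1]
det M = 1; M⁻¹ = [-1 1/2 1; 2 -2 4; 0 0 1]
M⁻¹ · (25/6, 17/3)ᵀ = (-1/3, 1)ᵀ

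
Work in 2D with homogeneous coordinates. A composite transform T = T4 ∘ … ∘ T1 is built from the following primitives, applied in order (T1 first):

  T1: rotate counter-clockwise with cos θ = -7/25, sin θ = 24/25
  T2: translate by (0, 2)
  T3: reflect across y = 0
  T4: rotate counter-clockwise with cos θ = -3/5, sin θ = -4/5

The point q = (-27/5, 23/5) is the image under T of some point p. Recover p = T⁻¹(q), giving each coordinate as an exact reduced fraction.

p = (5, -1)

T1 = [-7/25 -24/25 0; 24/25 -7/25 0; 0 0 1]
T2·T1 = [-7/25 -24/25 0; 24/25 -7/25 2; 0 0 1]
T3·…·T1 = [-7/25 -24/25 0; -24/25 7/25 -2; 0 0 1]
T4·…·T1 = [-3/5 4/5 -8/5; 4/5 3/5 6/5; 0 0 1]
det M = -1; M⁻¹ = [-3/5 4/5 -48/25; 4/5 3/5 14/25; 0 0 1]
M⁻¹ · (-27/5, 23/5)ᵀ = (5, -1)ᵀ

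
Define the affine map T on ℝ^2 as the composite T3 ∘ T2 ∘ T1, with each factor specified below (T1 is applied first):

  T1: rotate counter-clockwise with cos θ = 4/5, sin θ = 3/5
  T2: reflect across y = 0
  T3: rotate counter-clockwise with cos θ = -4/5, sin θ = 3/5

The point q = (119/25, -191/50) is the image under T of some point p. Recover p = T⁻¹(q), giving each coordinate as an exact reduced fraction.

T1 = [4/5 -3/5 0; 3/5 4/5 0; 0 0 1]
T2·T1 = [4/5 -3/5 0; -3/5 -4/5 0; 0 0 1]
T3·…·T1 = [-7/25 24/25 0; 24/25 7/25 0; 0 0 1]
det M = -1; M⁻¹ = [-7/25 24/25 0; 24/25 7/25 0; 0 0 1]
M⁻¹ · (119/25, -191/50)ᵀ = (-5, 7/2)ᵀ

p = (-5, 7/2)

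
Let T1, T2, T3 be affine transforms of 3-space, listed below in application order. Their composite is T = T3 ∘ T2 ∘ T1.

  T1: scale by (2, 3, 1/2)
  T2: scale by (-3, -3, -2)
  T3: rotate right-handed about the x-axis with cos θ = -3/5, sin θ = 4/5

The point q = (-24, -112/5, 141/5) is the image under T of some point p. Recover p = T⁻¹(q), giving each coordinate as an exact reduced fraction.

T1 = [2 0 0 0; 0 3 0 0; 0 0 1/2 0; 0 0 0 1]
T2·T1 = [-6 0 0 0; 0 -9 0 0; 0 0 -1 0; 0 0 0 1]
T3·…·T1 = [-6 0 0 0; 0 27/5 4/5 0; 0 -36/5 3/5 0; 0 0 0 1]
det M = -54; M⁻¹ = [-1/6 0 0 0; 0 1/15 -4/45 0; 0 4/5 3/5 0; 0 0 0 1]
M⁻¹ · (-24, -112/5, 141/5)ᵀ = (4, -4, -1)ᵀ

p = (4, -4, -1)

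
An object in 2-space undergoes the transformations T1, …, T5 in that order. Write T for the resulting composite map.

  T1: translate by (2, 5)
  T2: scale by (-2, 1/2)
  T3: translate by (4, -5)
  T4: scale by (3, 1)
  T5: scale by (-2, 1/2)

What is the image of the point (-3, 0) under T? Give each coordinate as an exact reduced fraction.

T(p) = (-36, -5/4)

T1 translate by (2, 5): (-3, 0) → (-1, 5)
T2 scale by (-2, 1/2): (-1, 5) → (2, 5/2)
T3 translate by (4, -5): (2, 5/2) → (6, -5/2)
T4 scale by (3, 1): (6, -5/2) → (18, -5/2)
T5 scale by (-2, 1/2): (18, -5/2) → (-36, -5/4)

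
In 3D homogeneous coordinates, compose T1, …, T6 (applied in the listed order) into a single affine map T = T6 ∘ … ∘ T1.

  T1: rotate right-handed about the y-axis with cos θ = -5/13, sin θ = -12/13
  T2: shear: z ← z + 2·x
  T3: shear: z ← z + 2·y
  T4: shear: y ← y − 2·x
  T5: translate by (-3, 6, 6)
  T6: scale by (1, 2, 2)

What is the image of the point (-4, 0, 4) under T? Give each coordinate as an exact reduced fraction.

T(p) = (-67/13, 268/13, -92/13)

T1 rotate right-handed about the y-axis with cos θ = -5/13, sin θ = -12/13: (-4, 0, 4) → (-28/13, 0, -68/13)
T2 shear: z ← z + 2·x: (-28/13, 0, -68/13) → (-28/13, 0, -124/13)
T3 shear: z ← z + 2·y: (-28/13, 0, -124/13) → (-28/13, 0, -124/13)
T4 shear: y ← y − 2·x: (-28/13, 0, -124/13) → (-28/13, 56/13, -124/13)
T5 translate by (-3, 6, 6): (-28/13, 56/13, -124/13) → (-67/13, 134/13, -46/13)
T6 scale by (1, 2, 2): (-67/13, 134/13, -46/13) → (-67/13, 268/13, -92/13)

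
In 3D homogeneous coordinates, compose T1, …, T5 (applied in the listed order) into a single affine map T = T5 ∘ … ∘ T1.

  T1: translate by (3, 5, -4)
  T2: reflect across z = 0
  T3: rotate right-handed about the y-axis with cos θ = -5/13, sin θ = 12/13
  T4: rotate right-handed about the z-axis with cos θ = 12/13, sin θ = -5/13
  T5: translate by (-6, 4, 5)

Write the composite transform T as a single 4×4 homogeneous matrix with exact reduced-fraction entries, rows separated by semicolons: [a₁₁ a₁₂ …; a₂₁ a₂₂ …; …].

T1 = [1 0 0 3; 0 1 0 5; 0 0 1 -4; 0 0 0 1]
T2·T1 = [1 0 0 3; 0 1 0 5; 0 0 -1 4; 0 0 0 1]
T3·…·T1 = [-5/13 0 -12/13 33/13; 0 1 0 5; -12/13 0 5/13 -56/13; 0 0 0 1]
T4·…·T1 = [-60/169 5/13 -144/169 721/169; 25/169 12/13 60/169 615/169; -12/13 0 5/13 -56/13; 0 0 0 1]
T5·…·T1 = [-60/169 5/13 -144/169 -293/169; 25/169 12/13 60/169 1291/169; -12/13 0 5/13 9/13; 0 0 0 1]

T = [-60/169 5/13 -144/169 -293/169; 25/169 12/13 60/169 1291/169; -12/13 0 5/13 9/13; 0 0 0 1]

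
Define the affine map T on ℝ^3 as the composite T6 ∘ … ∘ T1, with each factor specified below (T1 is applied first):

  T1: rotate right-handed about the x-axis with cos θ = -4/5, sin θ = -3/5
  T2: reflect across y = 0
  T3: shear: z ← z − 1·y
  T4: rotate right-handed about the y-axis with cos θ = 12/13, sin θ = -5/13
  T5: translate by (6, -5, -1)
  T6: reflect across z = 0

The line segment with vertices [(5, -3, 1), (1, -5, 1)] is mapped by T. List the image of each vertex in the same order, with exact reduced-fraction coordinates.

T1 rotate right-handed about the x-axis with cos θ = -4/5, sin θ = -3/5: (5, -3, 1) → (5, 3, 1); (1, -5, 1) → (1, 23/5, 11/5)
T2 reflect across y = 0: (5, 3, 1) → (5, -3, 1); (1, 23/5, 11/5) → (1, -23/5, 11/5)
T3 shear: z ← z − 1·y: (5, -3, 1) → (5, -3, 4); (1, -23/5, 11/5) → (1, -23/5, 34/5)
T4 rotate right-handed about the y-axis with cos θ = 12/13, sin θ = -5/13: (5, -3, 4) → (40/13, -3, 73/13); (1, -23/5, 34/5) → (-22/13, -23/5, 433/65)
T5 translate by (6, -5, -1): (40/13, -3, 73/13) → (118/13, -8, 60/13); (-22/13, -23/5, 433/65) → (56/13, -48/5, 368/65)
T6 reflect across z = 0: (118/13, -8, 60/13) → (118/13, -8, -60/13); (56/13, -48/5, 368/65) → (56/13, -48/5, -368/65)

image vertices: (118/13, -8, -60/13), (56/13, -48/5, -368/65)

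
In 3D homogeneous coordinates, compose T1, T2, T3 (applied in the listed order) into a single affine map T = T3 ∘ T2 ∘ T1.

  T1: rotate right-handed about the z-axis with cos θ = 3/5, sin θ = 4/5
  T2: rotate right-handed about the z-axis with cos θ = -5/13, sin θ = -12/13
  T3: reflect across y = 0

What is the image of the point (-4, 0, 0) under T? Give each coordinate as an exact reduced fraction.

T(p) = (-132/65, -224/65, 0)

T1 rotate right-handed about the z-axis with cos θ = 3/5, sin θ = 4/5: (-4, 0, 0) → (-12/5, -16/5, 0)
T2 rotate right-handed about the z-axis with cos θ = -5/13, sin θ = -12/13: (-12/5, -16/5, 0) → (-132/65, 224/65, 0)
T3 reflect across y = 0: (-132/65, 224/65, 0) → (-132/65, -224/65, 0)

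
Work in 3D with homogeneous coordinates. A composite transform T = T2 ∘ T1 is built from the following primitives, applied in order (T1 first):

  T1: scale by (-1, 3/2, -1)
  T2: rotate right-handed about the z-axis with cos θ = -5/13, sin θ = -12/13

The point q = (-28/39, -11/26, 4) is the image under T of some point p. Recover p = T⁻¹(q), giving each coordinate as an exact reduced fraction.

p = (-2/3, -1/3, -4)

T1 = [-1 0 0 0; 0 3/2 0 0; 0 0 -1 0; 0 0 0 1]
T2·T1 = [5/13 18/13 0 0; 12/13 -15/26 0 0; 0 0 -1 0; 0 0 0 1]
det M = 3/2; M⁻¹ = [5/13 12/13 0 0; 8/13 -10/39 0 0; 0 0 -1 0; 0 0 0 1]
M⁻¹ · (-28/39, -11/26, 4)ᵀ = (-2/3, -1/3, -4)ᵀ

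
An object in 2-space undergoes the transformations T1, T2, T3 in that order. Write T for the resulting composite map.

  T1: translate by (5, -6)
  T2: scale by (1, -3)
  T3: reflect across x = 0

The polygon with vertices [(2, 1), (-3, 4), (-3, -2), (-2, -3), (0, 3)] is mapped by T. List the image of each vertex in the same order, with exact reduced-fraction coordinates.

image vertices: (-7, 15), (-2, 6), (-2, 24), (-3, 27), (-5, 9)

T1 translate by (5, -6): (2, 1) → (7, -5); (-3, 4) → (2, -2); (-3, -2) → (2, -8); (-2, -3) → (3, -9); (0, 3) → (5, -3)
T2 scale by (1, -3): (7, -5) → (7, 15); (2, -2) → (2, 6); (2, -8) → (2, 24); (3, -9) → (3, 27); (5, -3) → (5, 9)
T3 reflect across x = 0: (7, 15) → (-7, 15); (2, 6) → (-2, 6); (2, 24) → (-2, 24); (3, 27) → (-3, 27); (5, 9) → (-5, 9)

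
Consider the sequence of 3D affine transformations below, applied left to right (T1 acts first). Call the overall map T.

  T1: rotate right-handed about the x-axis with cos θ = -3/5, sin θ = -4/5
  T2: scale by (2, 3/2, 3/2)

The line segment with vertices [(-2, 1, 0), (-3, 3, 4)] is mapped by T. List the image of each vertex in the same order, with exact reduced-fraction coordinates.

image vertices: (-4, -9/10, -6/5), (-6, 21/10, -36/5)

T1 rotate right-handed about the x-axis with cos θ = -3/5, sin θ = -4/5: (-2, 1, 0) → (-2, -3/5, -4/5); (-3, 3, 4) → (-3, 7/5, -24/5)
T2 scale by (2, 3/2, 3/2): (-2, -3/5, -4/5) → (-4, -9/10, -6/5); (-3, 7/5, -24/5) → (-6, 21/10, -36/5)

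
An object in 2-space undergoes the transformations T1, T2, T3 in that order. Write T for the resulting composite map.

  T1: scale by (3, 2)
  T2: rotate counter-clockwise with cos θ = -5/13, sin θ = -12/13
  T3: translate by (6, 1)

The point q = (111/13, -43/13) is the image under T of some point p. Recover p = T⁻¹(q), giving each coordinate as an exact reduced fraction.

T1 = [3 0 0; 0 2 0; 0 0 1]
T2·T1 = [-15/13 24/13 0; -36/13 -10/13 0; 0 0 1]
T3·…·T1 = [-15/13 24/13 6; -36/13 -10/13 1; 0 0 1]
det M = 6; M⁻¹ = [-5/39 -4/13 14/13; 6/13 -5/26 -67/26; 0 0 1]
M⁻¹ · (111/13, -43/13)ᵀ = (1, 2)ᵀ

p = (1, 2)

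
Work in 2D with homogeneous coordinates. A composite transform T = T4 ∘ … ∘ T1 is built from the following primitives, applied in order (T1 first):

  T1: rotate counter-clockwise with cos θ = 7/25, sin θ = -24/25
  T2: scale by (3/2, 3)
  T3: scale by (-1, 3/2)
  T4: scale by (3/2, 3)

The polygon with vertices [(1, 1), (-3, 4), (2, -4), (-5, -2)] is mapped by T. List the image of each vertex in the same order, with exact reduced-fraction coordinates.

image vertices: (-279/100, -459/50), (-27/4, 54), (369/50, -1026/25), (747/100, 1431/25)

T1 rotate counter-clockwise with cos θ = 7/25, sin θ = -24/25: (1, 1) → (31/25, -17/25); (-3, 4) → (3, 4); (2, -4) → (-82/25, -76/25); (-5, -2) → (-83/25, 106/25)
T2 scale by (3/2, 3): (31/25, -17/25) → (93/50, -51/25); (3, 4) → (9/2, 12); (-82/25, -76/25) → (-123/25, -228/25); (-83/25, 106/25) → (-249/50, 318/25)
T3 scale by (-1, 3/2): (93/50, -51/25) → (-93/50, -153/50); (9/2, 12) → (-9/2, 18); (-123/25, -228/25) → (123/25, -342/25); (-249/50, 318/25) → (249/50, 477/25)
T4 scale by (3/2, 3): (-93/50, -153/50) → (-279/100, -459/50); (-9/2, 18) → (-27/4, 54); (123/25, -342/25) → (369/50, -1026/25); (249/50, 477/25) → (747/100, 1431/25)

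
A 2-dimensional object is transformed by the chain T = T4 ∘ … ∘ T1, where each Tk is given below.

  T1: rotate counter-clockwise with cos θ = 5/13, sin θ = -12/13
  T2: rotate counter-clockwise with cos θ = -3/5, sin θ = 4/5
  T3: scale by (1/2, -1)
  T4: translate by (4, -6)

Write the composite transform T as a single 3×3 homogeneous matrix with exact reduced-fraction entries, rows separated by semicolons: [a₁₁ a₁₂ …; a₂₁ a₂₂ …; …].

T = [33/130 -28/65 4; -56/65 -33/65 -6; 0 0 1]

T1 = [5/13 12/13 0; -12/13 5/13 0; 0 0 1]
T2·T1 = [33/65 -56/65 0; 56/65 33/65 0; 0 0 1]
T3·…·T1 = [33/130 -28/65 0; -56/65 -33/65 0; 0 0 1]
T4·…·T1 = [33/130 -28/65 4; -56/65 -33/65 -6; 0 0 1]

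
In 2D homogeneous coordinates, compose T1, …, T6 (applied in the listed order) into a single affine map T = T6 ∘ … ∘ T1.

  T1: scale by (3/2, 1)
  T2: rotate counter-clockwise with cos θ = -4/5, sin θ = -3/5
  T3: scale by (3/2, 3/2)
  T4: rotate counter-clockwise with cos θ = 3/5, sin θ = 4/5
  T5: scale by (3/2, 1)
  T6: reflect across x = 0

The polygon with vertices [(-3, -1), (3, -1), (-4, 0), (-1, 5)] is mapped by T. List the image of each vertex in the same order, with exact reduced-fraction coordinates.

image vertices: (9/4, 27/4), (9/4, -27/4), (0, 9), (-45/4, 9/4)

T1 scale by (3/2, 1): (-3, -1) → (-9/2, -1); (3, -1) → (9/2, -1); (-4, 0) → (-6, 0); (-1, 5) → (-3/2, 5)
T2 rotate counter-clockwise with cos θ = -4/5, sin θ = -3/5: (-9/2, -1) → (3, 7/2); (9/2, -1) → (-21/5, -19/10); (-6, 0) → (24/5, 18/5); (-3/2, 5) → (21/5, -31/10)
T3 scale by (3/2, 3/2): (3, 7/2) → (9/2, 21/4); (-21/5, -19/10) → (-63/10, -57/20); (24/5, 18/5) → (36/5, 27/5); (21/5, -31/10) → (63/10, -93/20)
T4 rotate counter-clockwise with cos θ = 3/5, sin θ = 4/5: (9/2, 21/4) → (-3/2, 27/4); (-63/10, -57/20) → (-3/2, -27/4); (36/5, 27/5) → (0, 9); (63/10, -93/20) → (15/2, 9/4)
T5 scale by (3/2, 1): (-3/2, 27/4) → (-9/4, 27/4); (-3/2, -27/4) → (-9/4, -27/4); (0, 9) → (0, 9); (15/2, 9/4) → (45/4, 9/4)
T6 reflect across x = 0: (-9/4, 27/4) → (9/4, 27/4); (-9/4, -27/4) → (9/4, -27/4); (0, 9) → (0, 9); (45/4, 9/4) → (-45/4, 9/4)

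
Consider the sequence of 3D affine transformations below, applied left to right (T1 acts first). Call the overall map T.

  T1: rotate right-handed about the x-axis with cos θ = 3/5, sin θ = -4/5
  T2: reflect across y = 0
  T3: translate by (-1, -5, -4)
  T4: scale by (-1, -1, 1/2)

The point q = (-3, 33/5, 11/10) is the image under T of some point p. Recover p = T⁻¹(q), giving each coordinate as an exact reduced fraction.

T1 = [1 0 0 0; 0 3/5 4/5 0; 0 -4/5 3/5 0; 0 0 0 1]
T2·T1 = [1 0 0 0; 0 -3/5 -4/5 0; 0 -4/5 3/5 0; 0 0 0 1]
T3·…·T1 = [1 0 0 -1; 0 -3/5 -4/5 -5; 0 -4/5 3/5 -4; 0 0 0 1]
T4·…·T1 = [-1 0 0 1; 0 3/5 4/5 5; 0 -2/5 3/10 -2; 0 0 0 1]
det M = -1/2; M⁻¹ = [-1 0 0 1; 0 3/5 -8/5 -31/5; 0 4/5 6/5 -8/5; 0 0 0 1]
M⁻¹ · (-3, 33/5, 11/10)ᵀ = (4, -4, 5)ᵀ

p = (4, -4, 5)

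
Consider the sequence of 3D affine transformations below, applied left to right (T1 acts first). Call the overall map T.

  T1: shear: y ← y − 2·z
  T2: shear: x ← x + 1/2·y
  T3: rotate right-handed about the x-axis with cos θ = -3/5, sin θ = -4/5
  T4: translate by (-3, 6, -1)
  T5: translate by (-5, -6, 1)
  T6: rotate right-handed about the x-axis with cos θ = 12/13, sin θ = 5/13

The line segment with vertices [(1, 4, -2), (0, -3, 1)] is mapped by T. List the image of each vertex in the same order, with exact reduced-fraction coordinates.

image vertices: (-3, -254/65, -472/65), (-21/2, 11/5, 23/5)

T1 shear: y ← y − 2·z: (1, 4, -2) → (1, 8, -2); (0, -3, 1) → (0, -5, 1)
T2 shear: x ← x + 1/2·y: (1, 8, -2) → (5, 8, -2); (0, -5, 1) → (-5/2, -5, 1)
T3 rotate right-handed about the x-axis with cos θ = -3/5, sin θ = -4/5: (5, 8, -2) → (5, -32/5, -26/5); (-5/2, -5, 1) → (-5/2, 19/5, 17/5)
T4 translate by (-3, 6, -1): (5, -32/5, -26/5) → (2, -2/5, -31/5); (-5/2, 19/5, 17/5) → (-11/2, 49/5, 12/5)
T5 translate by (-5, -6, 1): (2, -2/5, -31/5) → (-3, -32/5, -26/5); (-11/2, 49/5, 12/5) → (-21/2, 19/5, 17/5)
T6 rotate right-handed about the x-axis with cos θ = 12/13, sin θ = 5/13: (-3, -32/5, -26/5) → (-3, -254/65, -472/65); (-21/2, 19/5, 17/5) → (-21/2, 11/5, 23/5)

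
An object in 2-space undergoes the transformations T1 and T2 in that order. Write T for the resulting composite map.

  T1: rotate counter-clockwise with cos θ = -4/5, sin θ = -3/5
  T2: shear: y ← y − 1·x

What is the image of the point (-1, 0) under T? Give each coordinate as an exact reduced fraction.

T1 rotate counter-clockwise with cos θ = -4/5, sin θ = -3/5: (-1, 0) → (4/5, 3/5)
T2 shear: y ← y − 1·x: (4/5, 3/5) → (4/5, -1/5)

T(p) = (4/5, -1/5)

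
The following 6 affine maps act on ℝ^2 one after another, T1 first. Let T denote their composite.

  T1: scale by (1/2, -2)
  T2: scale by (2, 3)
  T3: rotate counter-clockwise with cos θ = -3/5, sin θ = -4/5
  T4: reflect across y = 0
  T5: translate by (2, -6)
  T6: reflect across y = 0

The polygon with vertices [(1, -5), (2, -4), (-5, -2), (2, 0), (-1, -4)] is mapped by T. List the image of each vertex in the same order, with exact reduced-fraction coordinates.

T1 scale by (1/2, -2): (1, -5) → (1/2, 10); (2, -4) → (1, 8); (-5, -2) → (-5/2, 4); (2, 0) → (1, 0); (-1, -4) → (-1/2, 8)
T2 scale by (2, 3): (1/2, 10) → (1, 30); (1, 8) → (2, 24); (-5/2, 4) → (-5, 12); (1, 0) → (2, 0); (-1/2, 8) → (-1, 24)
T3 rotate counter-clockwise with cos θ = -3/5, sin θ = -4/5: (1, 30) → (117/5, -94/5); (2, 24) → (18, -16); (-5, 12) → (63/5, -16/5); (2, 0) → (-6/5, -8/5); (-1, 24) → (99/5, -68/5)
T4 reflect across y = 0: (117/5, -94/5) → (117/5, 94/5); (18, -16) → (18, 16); (63/5, -16/5) → (63/5, 16/5); (-6/5, -8/5) → (-6/5, 8/5); (99/5, -68/5) → (99/5, 68/5)
T5 translate by (2, -6): (117/5, 94/5) → (127/5, 64/5); (18, 16) → (20, 10); (63/5, 16/5) → (73/5, -14/5); (-6/5, 8/5) → (4/5, -22/5); (99/5, 68/5) → (109/5, 38/5)
T6 reflect across y = 0: (127/5, 64/5) → (127/5, -64/5); (20, 10) → (20, -10); (73/5, -14/5) → (73/5, 14/5); (4/5, -22/5) → (4/5, 22/5); (109/5, 38/5) → (109/5, -38/5)

image vertices: (127/5, -64/5), (20, -10), (73/5, 14/5), (4/5, 22/5), (109/5, -38/5)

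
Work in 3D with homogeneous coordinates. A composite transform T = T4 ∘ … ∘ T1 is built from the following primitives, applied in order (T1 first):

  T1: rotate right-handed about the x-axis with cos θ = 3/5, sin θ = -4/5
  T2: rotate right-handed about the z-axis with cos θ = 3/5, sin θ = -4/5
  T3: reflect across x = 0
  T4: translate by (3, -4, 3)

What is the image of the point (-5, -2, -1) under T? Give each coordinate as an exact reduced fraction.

T(p) = (38/5, -6/5, 4)

T1 rotate right-handed about the x-axis with cos θ = 3/5, sin θ = -4/5: (-5, -2, -1) → (-5, -2, 1)
T2 rotate right-handed about the z-axis with cos θ = 3/5, sin θ = -4/5: (-5, -2, 1) → (-23/5, 14/5, 1)
T3 reflect across x = 0: (-23/5, 14/5, 1) → (23/5, 14/5, 1)
T4 translate by (3, -4, 3): (23/5, 14/5, 1) → (38/5, -6/5, 4)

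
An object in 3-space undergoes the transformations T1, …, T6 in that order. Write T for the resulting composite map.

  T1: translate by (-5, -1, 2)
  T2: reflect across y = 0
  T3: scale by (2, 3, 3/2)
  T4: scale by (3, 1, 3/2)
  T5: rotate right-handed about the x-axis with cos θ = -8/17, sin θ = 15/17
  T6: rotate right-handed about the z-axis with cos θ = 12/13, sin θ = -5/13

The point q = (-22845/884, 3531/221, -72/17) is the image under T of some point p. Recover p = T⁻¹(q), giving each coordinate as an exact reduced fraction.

p = (0, 3, -3)

T1 = [1 0 0 -5; 0 1 0 -1; 0 0 1 2; 0 0 0 1]
T2·T1 = [1 0 0 -5; 0 -1 0 1; 0 0 1 2; 0 0 0 1]
T3·…·T1 = [2 0 0 -10; 0 -3 0 3; 0 0 3/2 3; 0 0 0 1]
T4·…·T1 = [6 0 0 -30; 0 -3 0 3; 0 0 9/4 9/2; 0 0 0 1]
T5·…·T1 = [6 0 0 -30; 0 24/17 -135/68 -183/34; 0 -45/17 -18/17 9/17; 0 0 0 1]
T6·…·T1 = [72/13 120/221 -675/884 -13155/442; -30/13 288/221 -405/221 1452/221; 0 -45/17 -18/17 9/17; 0 0 0 1]
det M = -81/2; M⁻¹ = [2/13 -5/78 0 5; 40/663 32/221 -5/17 1; -100/663 -80/221 -32/153 -2; 0 0 0 1]
M⁻¹ · (-22845/884, 3531/221, -72/17)ᵀ = (0, 3, -3)ᵀ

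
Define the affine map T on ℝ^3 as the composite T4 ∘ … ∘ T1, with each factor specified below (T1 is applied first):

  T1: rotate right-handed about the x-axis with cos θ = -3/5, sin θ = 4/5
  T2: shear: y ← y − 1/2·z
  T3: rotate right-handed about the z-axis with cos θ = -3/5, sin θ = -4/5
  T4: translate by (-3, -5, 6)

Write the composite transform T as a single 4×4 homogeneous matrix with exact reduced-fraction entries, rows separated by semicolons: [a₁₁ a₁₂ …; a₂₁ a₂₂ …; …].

T = [-3/5 -4/5 -2/5 -3; -4/5 3/5 3/10 -5; 0 4/5 -3/5 6; 0 0 0 1]

T1 = [1 0 0 0; 0 -3/5 -4/5 0; 0 4/5 -3/5 0; 0 0 0 1]
T2·T1 = [1 0 0 0; 0 -1 -1/2 0; 0 4/5 -3/5 0; 0 0 0 1]
T3·…·T1 = [-3/5 -4/5 -2/5 0; -4/5 3/5 3/10 0; 0 4/5 -3/5 0; 0 0 0 1]
T4·…·T1 = [-3/5 -4/5 -2/5 -3; -4/5 3/5 3/10 -5; 0 4/5 -3/5 6; 0 0 0 1]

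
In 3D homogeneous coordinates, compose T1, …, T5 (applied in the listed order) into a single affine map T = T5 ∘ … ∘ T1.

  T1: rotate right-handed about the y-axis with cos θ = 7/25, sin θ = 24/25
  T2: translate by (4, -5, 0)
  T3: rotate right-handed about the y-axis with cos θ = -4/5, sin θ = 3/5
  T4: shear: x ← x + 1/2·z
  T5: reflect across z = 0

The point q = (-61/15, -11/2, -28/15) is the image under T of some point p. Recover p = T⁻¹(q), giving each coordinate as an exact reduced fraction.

T1 = [7/25 0 24/25 0; 0 1 0 0; -24/25 0 7/25 0; 0 0 0 1]
T2·T1 = [7/25 0 24/25 4; 0 1 0 -5; -24/25 0 7/25 0; 0 0 0 1]
T3·…·T1 = [-4/5 0 -3/5 -16/5; 0 1 0 -5; 3/5 0 -4/5 -12/5; 0 0 0 1]
T4·…·T1 = [-1/2 0 -1 -22/5; 0 1 0 -5; 3/5 0 -4/5 -12/5; 0 0 0 1]
T5·…·T1 = [-1/2 0 -1 -22/5; 0 1 0 -5; -3/5 0 4/5 12/5; 0 0 0 1]
det M = -1; M⁻¹ = [-4/5 0 -1 -28/25; 0 1 0 5; -3/5 0 1/2 -96/25; 0 0 0 1]
M⁻¹ · (-61/15, -11/2, -28/15)ᵀ = (4, -1/2, -7/3)ᵀ

p = (4, -1/2, -7/3)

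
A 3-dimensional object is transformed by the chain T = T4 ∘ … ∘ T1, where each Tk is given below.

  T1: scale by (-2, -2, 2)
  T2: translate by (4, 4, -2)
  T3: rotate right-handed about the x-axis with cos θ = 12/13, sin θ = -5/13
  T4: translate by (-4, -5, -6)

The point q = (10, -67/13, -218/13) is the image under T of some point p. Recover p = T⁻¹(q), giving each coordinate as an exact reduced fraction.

p = (-5, 0, -4)

T1 = [-2 0 0 0; 0 -2 0 0; 0 0 2 0; 0 0 0 1]
T2·T1 = [-2 0 0 4; 0 -2 0 4; 0 0 2 -2; 0 0 0 1]
T3·…·T1 = [-2 0 0 4; 0 -24/13 10/13 38/13; 0 10/13 24/13 -44/13; 0 0 0 1]
T4·…·T1 = [-2 0 0 0; 0 -24/13 10/13 -27/13; 0 10/13 24/13 -122/13; 0 0 0 1]
det M = 8; M⁻¹ = [-1/2 0 0 0; 0 -6/13 5/26 11/13; 0 5/26 6/13 123/26; 0 0 0 1]
M⁻¹ · (10, -67/13, -218/13)ᵀ = (-5, 0, -4)ᵀ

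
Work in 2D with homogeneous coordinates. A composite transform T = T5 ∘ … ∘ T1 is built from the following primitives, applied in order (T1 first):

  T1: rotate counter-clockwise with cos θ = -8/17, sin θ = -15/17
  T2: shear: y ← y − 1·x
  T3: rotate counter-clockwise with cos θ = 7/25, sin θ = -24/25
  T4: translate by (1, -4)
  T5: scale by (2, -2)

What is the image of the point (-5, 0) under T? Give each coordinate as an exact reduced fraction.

T(p) = (618/85, 966/85)

T1 rotate counter-clockwise with cos θ = -8/17, sin θ = -15/17: (-5, 0) → (40/17, 75/17)
T2 shear: y ← y − 1·x: (40/17, 75/17) → (40/17, 35/17)
T3 rotate counter-clockwise with cos θ = 7/25, sin θ = -24/25: (40/17, 35/17) → (224/85, -143/85)
T4 translate by (1, -4): (224/85, -143/85) → (309/85, -483/85)
T5 scale by (2, -2): (309/85, -483/85) → (618/85, 966/85)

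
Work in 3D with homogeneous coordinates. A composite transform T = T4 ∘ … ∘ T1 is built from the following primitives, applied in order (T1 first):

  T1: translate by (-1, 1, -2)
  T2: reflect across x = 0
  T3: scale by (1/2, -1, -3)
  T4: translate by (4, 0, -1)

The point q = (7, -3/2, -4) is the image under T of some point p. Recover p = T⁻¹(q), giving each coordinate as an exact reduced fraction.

p = (-5, 1/2, 3)

T1 = [1 0 0 -1; 0 1 0 1; 0 0 1 -2; 0 0 0 1]
T2·T1 = [-1 0 0 1; 0 1 0 1; 0 0 1 -2; 0 0 0 1]
T3·…·T1 = [-1/2 0 0 1/2; 0 -1 0 -1; 0 0 -3 6; 0 0 0 1]
T4·…·T1 = [-1/2 0 0 9/2; 0 -1 0 -1; 0 0 -3 5; 0 0 0 1]
det M = -3/2; M⁻¹ = [-2 0 0 9; 0 -1 0 -1; 0 0 -1/3 5/3; 0 0 0 1]
M⁻¹ · (7, -3/2, -4)ᵀ = (-5, 1/2, 3)ᵀ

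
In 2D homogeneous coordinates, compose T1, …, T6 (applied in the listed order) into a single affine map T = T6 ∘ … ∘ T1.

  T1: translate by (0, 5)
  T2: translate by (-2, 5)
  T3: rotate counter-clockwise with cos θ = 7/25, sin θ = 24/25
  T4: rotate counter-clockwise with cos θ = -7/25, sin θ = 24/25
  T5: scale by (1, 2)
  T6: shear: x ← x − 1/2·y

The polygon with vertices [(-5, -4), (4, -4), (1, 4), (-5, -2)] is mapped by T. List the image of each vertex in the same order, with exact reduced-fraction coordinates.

image vertices: (13, -12), (4, -12), (15, -28), (15, -16)

T1 translate by (0, 5): (-5, -4) → (-5, 1); (4, -4) → (4, 1); (1, 4) → (1, 9); (-5, -2) → (-5, 3)
T2 translate by (-2, 5): (-5, 1) → (-7, 6); (4, 1) → (2, 6); (1, 9) → (-1, 14); (-5, 3) → (-7, 8)
T3 rotate counter-clockwise with cos θ = 7/25, sin θ = 24/25: (-7, 6) → (-193/25, -126/25); (2, 6) → (-26/5, 18/5); (-1, 14) → (-343/25, 74/25); (-7, 8) → (-241/25, -112/25)
T4 rotate counter-clockwise with cos θ = -7/25, sin θ = 24/25: (-193/25, -126/25) → (7, -6); (-26/5, 18/5) → (-2, -6); (-343/25, 74/25) → (1, -14); (-241/25, -112/25) → (7, -8)
T5 scale by (1, 2): (7, -6) → (7, -12); (-2, -6) → (-2, -12); (1, -14) → (1, -28); (7, -8) → (7, -16)
T6 shear: x ← x − 1/2·y: (7, -12) → (13, -12); (-2, -12) → (4, -12); (1, -28) → (15, -28); (7, -16) → (15, -16)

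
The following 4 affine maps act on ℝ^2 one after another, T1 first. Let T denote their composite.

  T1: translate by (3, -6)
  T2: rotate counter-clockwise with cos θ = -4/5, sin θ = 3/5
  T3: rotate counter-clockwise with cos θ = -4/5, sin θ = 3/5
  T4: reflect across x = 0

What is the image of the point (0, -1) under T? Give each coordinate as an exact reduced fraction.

T1 translate by (3, -6): (0, -1) → (3, -7)
T2 rotate counter-clockwise with cos θ = -4/5, sin θ = 3/5: (3, -7) → (9/5, 37/5)
T3 rotate counter-clockwise with cos θ = -4/5, sin θ = 3/5: (9/5, 37/5) → (-147/25, -121/25)
T4 reflect across x = 0: (-147/25, -121/25) → (147/25, -121/25)

T(p) = (147/25, -121/25)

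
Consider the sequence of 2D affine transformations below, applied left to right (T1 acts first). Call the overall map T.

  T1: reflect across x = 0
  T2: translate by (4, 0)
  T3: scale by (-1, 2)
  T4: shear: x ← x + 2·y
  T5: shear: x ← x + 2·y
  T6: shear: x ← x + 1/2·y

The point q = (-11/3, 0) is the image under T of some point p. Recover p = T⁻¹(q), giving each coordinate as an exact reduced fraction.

p = (1/3, 0)

T1 = [-1 0 0; 0 1 0; 0 0 1]
T2·T1 = [-1 0 4; 0 1 0; 0 0 1]
T3·…·T1 = [1 0 -4; 0 2 0; 0 0 1]
T4·…·T1 = [1 4 -4; 0 2 0; 0 0 1]
T5·…·T1 = [1 8 -4; 0 2 0; 0 0 1]
T6·…·T1 = [1 9 -4; 0 2 0; 0 0 1]
det M = 2; M⁻¹ = [1 -9/2 4; 0 1/2 0; 0 0 1]
M⁻¹ · (-11/3, 0)ᵀ = (1/3, 0)ᵀ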